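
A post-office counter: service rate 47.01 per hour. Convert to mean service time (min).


Mean service time = 1/μ = 1/47.01 hour = 0.02127 hour
In minutes: 0.02127 × 60 = 1.2763 min

Final: 1.2763 min


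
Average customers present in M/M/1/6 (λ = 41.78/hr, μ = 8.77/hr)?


ρ = 41.78/8.77 = 4.7640
L = ρ[1 − (K+1)ρ^K + Kρ^(K+1)] / [(1−ρ)(1−ρ^(K+1))]
Numerator: 4.7640·(1 − 7·11689.960768 + 6·55690.599875) = 1202020.003462
Denominator: (-3.7640)·(-55689.599875) = 209613.875927
L = 1202020.003462/209613.875927 = 5.7344

Final: 5.7344


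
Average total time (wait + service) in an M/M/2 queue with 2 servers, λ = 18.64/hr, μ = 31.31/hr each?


a = 0.5953; ρ = 0.2977; P₀ = 0.541226
Lq = P₀·a^c·ρ/(c!(1−ρ)²) = 0.05788
Wq = Lq/λ = 0.05788/18.64 = 0.003105 hr
W = Wq + 1/μ = 0.003105 + 0.03194 = 0.03504 hr

Final: 0.03504 hr


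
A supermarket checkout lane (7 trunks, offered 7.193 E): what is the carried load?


B(7,7.193) = 0.260735 (Erlang-B)
Carried load = a(1 − B) = 7.193·(1 − 0.260735) = 7.193·0.739265 = 5.3175 E

Final: 5.3175 Erlangs


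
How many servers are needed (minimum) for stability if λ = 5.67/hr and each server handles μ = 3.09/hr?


Stability requires cμ > λ ⇔ c > λ/μ.
λ/μ = 5.67/3.09 = 1.8350
Minimum integer c = ⌊1.8350⌋ + 1 = 2
Check: 2·3.09 = 6.18 > 5.67, while 1·3.09 = 3.09 ≤ 5.67

Final: 2 servers


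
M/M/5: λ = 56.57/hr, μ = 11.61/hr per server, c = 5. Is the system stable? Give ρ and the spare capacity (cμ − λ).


Total capacity cμ = 5·11.61 = 58.05/hr
ρ = λ/(cμ) = 56.57/58.05 = 0.9745
Stable ⇔ ρ < 1: YES
Spare capacity = cμ − λ = 58.05 − 56.57 = 1.48/hr

Final: ρ = 0.9745; stable; margin = 1.48/hr


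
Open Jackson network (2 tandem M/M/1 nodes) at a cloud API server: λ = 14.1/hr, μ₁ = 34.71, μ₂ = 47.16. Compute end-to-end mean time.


Each node sees arrival rate λ = 14.1/hr (tandem ⇒ throughput preserved).
W₁ = 1/(μ₁−λ) = 1/(34.71−14.1) = 0.04852 hr
W₂ = 1/(μ₂−λ) = 1/(47.16−14.1) = 0.03025 hr
W_total = W₁ + W₂ = 0.04852 + 0.03025 = 0.07877 hr

Final: 0.07877 hr


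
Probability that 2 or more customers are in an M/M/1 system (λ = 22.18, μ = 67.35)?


ρ = 22.18/67.35 = 0.3293
P(N ≥ n) = ρ^n = 0.3293^2 = 0.108455

Final: 0.108455


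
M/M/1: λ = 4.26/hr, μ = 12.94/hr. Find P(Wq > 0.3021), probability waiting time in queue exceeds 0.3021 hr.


ρ = 4.26/12.94 = 0.3292
P(Wq > t) = ρ·e^{−(μ−λ)t} = 0.3292·e^{−2.6222}
= 0.3292·0.072641 = 0.023914

Final: 0.023914


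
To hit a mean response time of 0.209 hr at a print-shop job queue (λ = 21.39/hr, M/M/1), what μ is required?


W = 1/(μ−λ) ⇒ μ − λ = 1/W = 1/0.209 = 4.7847
μ = λ + 1/W = 21.39 + 4.7847 = 26.1747 per hr

Final: 26.1747 /hr


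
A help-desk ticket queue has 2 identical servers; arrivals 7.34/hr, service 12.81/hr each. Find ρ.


ρ = λ/(cμ) = 7.34/(2·12.81) = 7.34/25.62 = 0.2865

Final: 0.2865


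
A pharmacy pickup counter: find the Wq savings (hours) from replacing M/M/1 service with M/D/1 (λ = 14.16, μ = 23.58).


ρ = 14.16/23.58 = 0.6005
Wq(M/M/1) = ρ/(μ−λ) = 0.6005/9.42 = 0.06375 hr
Wq(M/D/1) = ρ/(2(μ−λ)) = 0.03187 hr
Savings = 0.06375 − 0.03187 = 0.03187 hr

Final: 0.03187 hr


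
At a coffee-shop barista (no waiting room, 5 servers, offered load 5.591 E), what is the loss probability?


B(c,a) = (a^c/c!) / Σ_{k=0}^{c} a^k/k!
a^5/5! = 45.526705
Σ terms (k=0..5): 1.00000 + 5.59100 + 15.62964 + 29.12844 + 40.71428 + 45.52670 = 137.590062
B = 45.526705/137.590062 = 0.330887

Final: 0.330887


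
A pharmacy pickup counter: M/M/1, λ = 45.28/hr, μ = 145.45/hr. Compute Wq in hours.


ρ = 45.28/145.45 = 0.3113
Wq = ρ/(μ−λ) = 0.3113/(145.45 − 45.28) = 0.3113/100.17 = 0.003108 hr

Final: 0.003108 hr


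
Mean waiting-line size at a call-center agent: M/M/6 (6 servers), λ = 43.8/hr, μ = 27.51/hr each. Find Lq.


a = λ/μ = 1.5921; ρ = a/6 = 0.2654
P₀ = 0.203414
Lq = P₀·a^c·ρ / (c!·(1−ρ)²) = 0.203414·16.28925·0.2654/(720·0.53970)
= 0.002263

Final: 0.002263


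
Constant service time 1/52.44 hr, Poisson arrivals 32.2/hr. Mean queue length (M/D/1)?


ρ = 32.2/52.44 = 0.6140
M/D/1: Lq = ρ²/(2(1−ρ)) = 0.3770/(2·0.3860) = 0.48844

Final: 0.48844


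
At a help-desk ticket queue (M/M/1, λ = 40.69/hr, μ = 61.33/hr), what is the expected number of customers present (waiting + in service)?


ρ = λ/μ = 40.69/61.33 = 0.6635
L = ρ/(1−ρ) = 0.6635/(1 − 0.6635) = 0.6635/0.3365 = 1.9714

Final: 1.9714


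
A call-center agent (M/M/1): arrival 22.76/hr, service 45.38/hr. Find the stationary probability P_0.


ρ = 22.76/45.38 = 0.5015
P_n = (1−ρ)·ρ^n = (1 − 0.5015)·0.5015^0 = 0.4985·1.000000 = 0.498457

Final: 0.498457


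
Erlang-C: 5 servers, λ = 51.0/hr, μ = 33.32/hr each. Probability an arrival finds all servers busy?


a = λ/μ = 1.5306; ρ = a/5 = 0.3061
P₀ = 0.216019 (from M/M/c formula)
C(c,a) = [a^c/(c!(1−ρ))]·P₀ = [8.40090/(120·0.6939)]·0.216019
= 0.10089·0.216019 = 0.021795

Final: 0.021795


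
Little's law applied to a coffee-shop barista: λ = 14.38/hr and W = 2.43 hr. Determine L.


L = λW = 14.38·2.43 = 34.9434

Final: 34.9434


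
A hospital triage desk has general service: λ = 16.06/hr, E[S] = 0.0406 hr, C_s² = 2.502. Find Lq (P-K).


ρ = λ·E[S] = 16.06·0.0406 = 0.6520
Lq = ρ²(1+C_s²)/(2(1−ρ)) = 0.4252·(1+2.502)/(2·0.3480)
= 0.4252·3.5020/0.6959 = 2.13941

Final: 2.13941


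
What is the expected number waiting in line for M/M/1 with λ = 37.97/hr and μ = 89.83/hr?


ρ = 37.97/89.83 = 0.4227
Lq = ρ²/(1−ρ) = 0.1787/0.5773 = 0.3095

Final: 0.3095


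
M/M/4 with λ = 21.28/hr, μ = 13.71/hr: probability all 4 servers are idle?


a = λ/μ = 21.28/13.71 = 1.5522; ρ = a/c = 0.3880
Σ_{k=0}^{3} a^k/k! (terms k=0..3) = 1.00000 + 1.55215 + 1.20459 + 0.62323 = 4.37997
Tail: a^4/(4!(1−ρ)) = 5.80412/(24·0.6120) = 0.39519
P₀ = 1/(4.37997 + 0.39519) = 1/4.77516 = 0.209417

Final: 0.209417


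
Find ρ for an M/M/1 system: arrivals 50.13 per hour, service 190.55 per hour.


ρ = λ/μ = 50.13/190.55 = 0.2631

Final: 0.2631


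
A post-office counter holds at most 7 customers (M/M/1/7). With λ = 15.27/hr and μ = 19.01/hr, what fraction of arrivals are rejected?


ρ = λ/μ = 15.27/19.01 = 0.8033
P_K = (1−ρ)ρ^K/(1−ρ^(K+1)) = (0.1967·0.215774)/(1 − 0.173323)
= 0.042451/0.826677 = 0.051351

Final: 0.051351


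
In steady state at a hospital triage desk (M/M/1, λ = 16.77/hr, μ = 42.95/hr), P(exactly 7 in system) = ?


ρ = 16.77/42.95 = 0.3905
P_n = (1−ρ)·ρ^n = (1 − 0.3905)·0.3905^7 = 0.6095·0.001384 = 0.0008433

Final: 0.0008433


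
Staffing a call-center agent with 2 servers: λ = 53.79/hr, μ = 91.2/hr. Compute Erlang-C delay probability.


a = λ/μ = 0.5898; ρ = a/2 = 0.2949
P₀ = 0.544519 (from M/M/c formula)
C(c,a) = [a^c/(c!(1−ρ))]·P₀ = [0.34787/(2·0.7051)]·0.544519
= 0.24668·0.544519 = 0.134322

Final: 0.134322


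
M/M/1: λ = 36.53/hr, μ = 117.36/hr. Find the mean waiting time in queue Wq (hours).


ρ = 36.53/117.36 = 0.3113
Wq = ρ/(μ−λ) = 0.3113/(117.36 − 36.53) = 0.3113/80.83 = 0.003851 hr

Final: 0.003851 hr


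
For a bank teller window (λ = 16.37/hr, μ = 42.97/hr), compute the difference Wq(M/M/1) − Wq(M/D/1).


ρ = 16.37/42.97 = 0.3810
Wq(M/M/1) = ρ/(μ−λ) = 0.3810/26.60 = 0.01432 hr
Wq(M/D/1) = ρ/(2(μ−λ)) = 0.007161 hr
Savings = 0.01432 − 0.007161 = 0.007161 hr

Final: 0.007161 hr


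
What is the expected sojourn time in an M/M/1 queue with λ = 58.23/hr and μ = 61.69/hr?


W = 1/(μ−λ) = 1/(61.69 − 58.23) = 1/3.46 = 0.2890 hr

Final: 0.2890 hr


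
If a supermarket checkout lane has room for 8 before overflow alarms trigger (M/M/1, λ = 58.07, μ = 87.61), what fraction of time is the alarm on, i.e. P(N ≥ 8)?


ρ = 58.07/87.61 = 0.6628
P(N ≥ n) = ρ^n = 0.6628^8 = 0.037255

Final: 0.037255


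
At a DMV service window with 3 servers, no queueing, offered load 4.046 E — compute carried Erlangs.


B(3,4.046) = 0.454838 (Erlang-B)
Carried load = a(1 − B) = 4.046·(1 − 0.454838) = 4.046·0.545162 = 2.2057 E

Final: 2.2057 Erlangs


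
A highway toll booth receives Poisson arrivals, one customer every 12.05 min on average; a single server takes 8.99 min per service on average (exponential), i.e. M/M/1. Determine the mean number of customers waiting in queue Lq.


λ = 60/12.05 = 4.9793 /hr
μ = 60/8.99 = 6.6741 /hr
ρ = λ/μ = 4.9793/6.6741 = 0.7461
Lq = ρ²/(1−ρ) = 0.5566/0.2539 = 2.1919

Final: 2.1919


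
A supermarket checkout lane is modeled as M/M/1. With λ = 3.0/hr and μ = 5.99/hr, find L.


ρ = λ/μ = 3.0/5.99 = 0.5008
L = ρ/(1−ρ) = 0.5008/(1 − 0.5008) = 0.5008/0.4992 = 1.0033

Final: 1.0033


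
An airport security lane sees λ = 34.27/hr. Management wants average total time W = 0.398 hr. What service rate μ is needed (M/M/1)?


W = 1/(μ−λ) ⇒ μ − λ = 1/W = 1/0.398 = 2.5126
μ = λ + 1/W = 34.27 + 2.5126 = 36.7826 per hr

Final: 36.7826 /hr


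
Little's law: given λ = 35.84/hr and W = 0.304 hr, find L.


L = λW = 35.84·0.304 = 10.8954

Final: 10.8954


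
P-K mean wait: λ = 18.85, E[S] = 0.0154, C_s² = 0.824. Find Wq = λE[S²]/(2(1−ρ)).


ρ = λ·E[S] = 18.85·0.0154 = 0.2903
E[S²] = E[S]²(1+C_s²) = 0.0154²·(1+0.824) = 0.0004326
Wq = λ·E[S²]/(2(1−ρ)) = 18.85·0.0004326/(2·0.7097) = 0.005745 hr

Final: 0.005745 hr


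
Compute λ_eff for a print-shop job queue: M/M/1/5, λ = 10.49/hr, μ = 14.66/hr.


ρ = 0.7156; P_K = (1−ρ)ρ^5/(1−ρ^6) = 0.061632
λ_eff = λ(1 − P_K) = 10.49·(1 − 0.061632) = 10.49·0.938368 = 9.8435 /hr

Final: 9.8435 /hr


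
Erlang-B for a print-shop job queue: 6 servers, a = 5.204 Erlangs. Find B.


B(c,a) = (a^c/c!) / Σ_{k=0}^{c} a^k/k!
a^6/6! = 27.586159
Σ terms (k=0..6): 1.00000 + 5.20400 + 13.54081 + 23.48879 + 30.55891 + 31.80572 + 27.58616 = 133.184386
B = 27.586159/133.184386 = 0.207128

Final: 0.207128


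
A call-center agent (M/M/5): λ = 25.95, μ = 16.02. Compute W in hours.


a = 1.6199; ρ = 0.3240; P₀ = 0.197451
Lq = P₀·a^c·ρ/(c!(1−ρ)²) = 0.01301
Wq = Lq/λ = 0.01301/25.95 = 0.0005013 hr
W = Wq + 1/μ = 0.0005013 + 0.06242 = 0.06292 hr

Final: 0.06292 hr


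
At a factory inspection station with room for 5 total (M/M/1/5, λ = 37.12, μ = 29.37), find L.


ρ = 37.12/29.37 = 1.2639
L = ρ[1 − (K+1)ρ^K + Kρ^(K+1)] / [(1−ρ)(1−ρ^(K+1))]
Numerator: 1.2639·(1 − 6·3.224929 + 5·4.075906) = 2.565611
Denominator: (-0.2639)·(-3.075906) = 0.811654
L = 2.565611/0.811654 = 3.1610

Final: 3.1610


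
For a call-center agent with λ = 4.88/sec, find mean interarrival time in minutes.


Mean interarrival time = 1/λ = 1/4.88 second = 0.20492 second
In minutes: 0.20492 × 0.0166667 = 0.003415 min

Final: 0.003415 min


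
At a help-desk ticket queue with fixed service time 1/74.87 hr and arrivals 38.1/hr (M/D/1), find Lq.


ρ = 38.1/74.87 = 0.5089
M/D/1: Lq = ρ²/(2(1−ρ)) = 0.2590/(2·0.4911) = 0.26364

Final: 0.26364


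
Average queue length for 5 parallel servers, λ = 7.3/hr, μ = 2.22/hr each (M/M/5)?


a = λ/μ = 3.2883; ρ = a/5 = 0.6577
P₀ = 0.033500
Lq = P₀·a^c·ρ / (c!·(1−ρ)²) = 0.033500·384.45847·0.6577/(120·0.11720)
= 0.60227

Final: 0.60227


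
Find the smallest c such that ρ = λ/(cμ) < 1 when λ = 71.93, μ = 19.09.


Stability requires cμ > λ ⇔ c > λ/μ.
λ/μ = 71.93/19.09 = 3.7679
Minimum integer c = ⌊3.7679⌋ + 1 = 4
Check: 4·19.09 = 76.36 > 71.93, while 3·19.09 = 57.27 ≤ 71.93

Final: 4 servers


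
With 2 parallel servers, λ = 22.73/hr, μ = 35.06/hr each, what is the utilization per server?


ρ = λ/(cμ) = 22.73/(2·35.06) = 22.73/70.12 = 0.3242

Final: 0.3242


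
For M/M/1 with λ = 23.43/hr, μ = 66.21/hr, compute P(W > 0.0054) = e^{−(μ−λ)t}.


W ~ Exponential(μ−λ) for M/M/1.
μ − λ = 66.21 − 23.43 = 42.7800
P(W > t) = e^{−(μ−λ)t} = e^{−0.2310} = 0.793730

Final: 0.793730


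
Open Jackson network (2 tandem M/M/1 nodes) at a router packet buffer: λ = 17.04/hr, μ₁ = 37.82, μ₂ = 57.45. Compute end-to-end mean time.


Each node sees arrival rate λ = 17.04/hr (tandem ⇒ throughput preserved).
W₁ = 1/(μ₁−λ) = 1/(37.82−17.04) = 0.04812 hr
W₂ = 1/(μ₂−λ) = 1/(57.45−17.04) = 0.02475 hr
W_total = W₁ + W₂ = 0.04812 + 0.02475 = 0.07287 hr

Final: 0.07287 hr


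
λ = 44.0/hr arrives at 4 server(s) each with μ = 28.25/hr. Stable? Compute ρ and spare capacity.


Total capacity cμ = 4·28.25 = 113.00/hr
ρ = λ/(cμ) = 44.0/113.00 = 0.3894
Stable ⇔ ρ < 1: YES
Spare capacity = cμ − λ = 113.00 − 44.0 = 69.00/hr

Final: ρ = 0.3894; stable; margin = 69.00/hr


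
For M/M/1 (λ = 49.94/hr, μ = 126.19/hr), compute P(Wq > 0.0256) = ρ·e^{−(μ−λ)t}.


ρ = 49.94/126.19 = 0.3958
P(Wq > t) = ρ·e^{−(μ−λ)t} = 0.3958·e^{−1.9520}
= 0.3958·0.141990 = 0.056193

Final: 0.056193


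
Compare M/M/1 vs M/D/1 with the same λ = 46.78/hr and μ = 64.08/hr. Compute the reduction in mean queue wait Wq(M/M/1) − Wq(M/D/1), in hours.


ρ = 46.78/64.08 = 0.7300
Wq(M/M/1) = ρ/(μ−λ) = 0.7300/17.30 = 0.04220 hr
Wq(M/D/1) = ρ/(2(μ−λ)) = 0.02110 hr
Savings = 0.04220 − 0.02110 = 0.02110 hr

Final: 0.02110 hr


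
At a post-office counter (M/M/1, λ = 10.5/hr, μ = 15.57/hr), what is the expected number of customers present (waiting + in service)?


ρ = λ/μ = 10.5/15.57 = 0.6744
L = ρ/(1−ρ) = 0.6744/(1 − 0.6744) = 0.6744/0.3256 = 2.0710

Final: 2.0710


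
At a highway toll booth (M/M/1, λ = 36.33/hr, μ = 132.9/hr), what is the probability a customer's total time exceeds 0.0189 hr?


W ~ Exponential(μ−λ) for M/M/1.
μ − λ = 132.9 − 36.33 = 96.5700
P(W > t) = e^{−(μ−λ)t} = e^{−1.8252} = 0.161190

Final: 0.161190


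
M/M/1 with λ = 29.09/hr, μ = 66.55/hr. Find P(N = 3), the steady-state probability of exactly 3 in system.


ρ = 29.09/66.55 = 0.4371
P_n = (1−ρ)·ρ^n = (1 − 0.4371)·0.4371^3 = 0.5629·0.083519 = 0.047012

Final: 0.047012


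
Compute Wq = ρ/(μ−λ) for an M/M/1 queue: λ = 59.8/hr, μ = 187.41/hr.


ρ = 59.8/187.41 = 0.3191
Wq = ρ/(μ−λ) = 0.3191/(187.41 − 59.8) = 0.3191/127.61 = 0.002500 hr

Final: 0.002500 hr


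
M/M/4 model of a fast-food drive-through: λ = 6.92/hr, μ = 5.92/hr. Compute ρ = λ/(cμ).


ρ = λ/(cμ) = 6.92/(4·5.92) = 6.92/23.68 = 0.2922

Final: 0.2922


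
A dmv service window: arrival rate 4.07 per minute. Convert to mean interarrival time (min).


Mean interarrival time = 1/λ = 1/4.07 minute = 0.24570 minute
In minutes: 0.24570 × 1 = 0.2457 min

Final: 0.2457 min


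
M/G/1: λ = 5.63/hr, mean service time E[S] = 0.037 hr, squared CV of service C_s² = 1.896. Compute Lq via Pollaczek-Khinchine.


ρ = λ·E[S] = 5.63·0.037 = 0.2083
Lq = ρ²(1+C_s²)/(2(1−ρ)) = 0.04339·(1+1.896)/(2·0.7917)
= 0.04339·2.8960/1.5834 = 0.07937

Final: 0.07937


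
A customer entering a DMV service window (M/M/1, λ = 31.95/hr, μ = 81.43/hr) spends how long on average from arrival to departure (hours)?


W = 1/(μ−λ) = 1/(81.43 − 31.95) = 1/49.48 = 0.02021 hr

Final: 0.02021 hr


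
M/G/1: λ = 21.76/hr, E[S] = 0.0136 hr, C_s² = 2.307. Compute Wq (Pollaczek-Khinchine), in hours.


ρ = λ·E[S] = 21.76·0.0136 = 0.2959
E[S²] = E[S]²(1+C_s²) = 0.0136²·(1+2.307) = 0.0006117
Wq = λ·E[S²]/(2(1−ρ)) = 21.76·0.0006117/(2·0.7041) = 0.009452 hr

Final: 0.009452 hr


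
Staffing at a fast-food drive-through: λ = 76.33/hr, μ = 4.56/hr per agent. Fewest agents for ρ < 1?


Stability requires cμ > λ ⇔ c > λ/μ.
λ/μ = 76.33/4.56 = 16.7390
Minimum integer c = ⌊16.7390⌋ + 1 = 17
Check: 17·4.56 = 77.52 > 76.33, while 16·4.56 = 72.96 ≤ 76.33

Final: 17 servers


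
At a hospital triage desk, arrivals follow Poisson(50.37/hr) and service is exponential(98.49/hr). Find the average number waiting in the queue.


ρ = 50.37/98.49 = 0.5114
Lq = ρ²/(1−ρ) = 0.2616/0.4886 = 0.5353

Final: 0.5353


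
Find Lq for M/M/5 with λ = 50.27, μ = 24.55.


a = λ/μ = 2.0477; ρ = a/5 = 0.4095
P₀ = 0.127949
Lq = P₀·a^c·ρ / (c!·(1−ρ)²) = 0.127949·35.99871·0.4095/(120·0.34865)
= 0.04509

Final: 0.04509


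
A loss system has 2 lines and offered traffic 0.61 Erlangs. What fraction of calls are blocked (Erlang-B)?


B(c,a) = (a^c/c!) / Σ_{k=0}^{c} a^k/k!
a^2/2! = 0.186050
Σ terms (k=0..2): 1.00000 + 0.61000 + 0.18605 = 1.796050
B = 0.186050/1.796050 = 0.103588

Final: 0.103588


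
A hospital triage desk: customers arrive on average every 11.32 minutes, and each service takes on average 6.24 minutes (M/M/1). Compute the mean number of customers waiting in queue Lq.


λ = 60/11.32 = 5.3004 /hr
μ = 60/6.24 = 9.6154 /hr
ρ = λ/μ = 5.3004/9.6154 = 0.5512
Lq = ρ²/(1−ρ) = 0.3039/0.4488 = 0.6771

Final: 0.6771


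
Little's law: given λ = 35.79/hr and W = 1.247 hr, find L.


L = λW = 35.79·1.247 = 44.6301

Final: 44.6301


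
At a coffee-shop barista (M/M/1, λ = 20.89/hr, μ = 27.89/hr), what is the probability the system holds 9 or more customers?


ρ = 20.89/27.89 = 0.7490
P(N ≥ n) = ρ^n = 0.7490^9 = 0.074201

Final: 0.074201


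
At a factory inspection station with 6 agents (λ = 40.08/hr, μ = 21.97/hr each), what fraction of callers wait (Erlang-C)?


a = λ/μ = 1.8243; ρ = a/6 = 0.3041
P₀ = 0.161194 (from M/M/c formula)
C(c,a) = [a^c/(c!(1−ρ))]·P₀ = [36.86260/(720·0.6959)]·0.161194
= 0.07357·0.161194 = 0.011858

Final: 0.011858


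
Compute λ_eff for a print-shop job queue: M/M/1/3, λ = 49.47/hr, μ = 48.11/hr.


ρ = 1.0283; P_K = (1−ρ)ρ^3/(1−ρ^4) = 0.260549
λ_eff = λ(1 − P_K) = 49.47·(1 − 0.260549) = 49.47·0.739451 = 36.5807 /hr

Final: 36.5807 /hr


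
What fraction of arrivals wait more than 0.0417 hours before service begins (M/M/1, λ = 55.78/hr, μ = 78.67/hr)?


ρ = 55.78/78.67 = 0.7090
P(Wq > t) = ρ·e^{−(μ−λ)t} = 0.7090·e^{−0.9545}
= 0.7090·0.385000 = 0.272979

Final: 0.272979


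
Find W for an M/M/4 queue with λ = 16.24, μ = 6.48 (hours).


a = 2.5062; ρ = 0.6265; P₀ = 0.073145
Lq = P₀·a^c·ρ/(c!(1−ρ)²) = 0.54011
Wq = Lq/λ = 0.54011/16.24 = 0.03326 hr
W = Wq + 1/μ = 0.03326 + 0.15432 = 0.18758 hr

Final: 0.18758 hr


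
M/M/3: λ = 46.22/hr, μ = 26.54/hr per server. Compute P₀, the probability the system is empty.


a = λ/μ = 46.22/26.54 = 1.7415; ρ = a/c = 0.5805
Σ_{k=0}^{2} a^k/k! (terms k=0..2) = 1.00000 + 1.74152 + 1.51645 = 4.25797
Tail: a^3/(3!(1−ρ)) = 5.28186/(6·0.4195) = 2.09851
P₀ = 1/(4.25797 + 2.09851) = 1/6.35648 = 0.157320

Final: 0.157320


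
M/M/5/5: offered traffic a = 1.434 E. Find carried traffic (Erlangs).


B(5,1.434) = 0.012088 (Erlang-B)
Carried load = a(1 − B) = 1.434·(1 − 0.012088) = 1.434·0.987912 = 1.4167 E

Final: 1.4167 Erlangs


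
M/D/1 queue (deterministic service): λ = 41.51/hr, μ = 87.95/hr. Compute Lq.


ρ = 41.51/87.95 = 0.4720
M/D/1: Lq = ρ²/(2(1−ρ)) = 0.2228/(2·0.5280) = 0.21093

Final: 0.21093


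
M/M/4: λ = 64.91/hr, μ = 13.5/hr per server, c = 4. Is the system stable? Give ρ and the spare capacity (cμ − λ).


Total capacity cμ = 4·13.5 = 54.00/hr
ρ = λ/(cμ) = 64.91/54.00 = 1.2020
Stable ⇔ ρ < 1: NO
Spare capacity = cμ − λ = 54.00 − 64.91 = -10.91/hr

Final: ρ = 1.2020; unstable; margin = -10.91/hr


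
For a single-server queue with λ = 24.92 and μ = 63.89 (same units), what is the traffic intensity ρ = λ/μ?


ρ = λ/μ = 24.92/63.89 = 0.3900

Final: 0.3900


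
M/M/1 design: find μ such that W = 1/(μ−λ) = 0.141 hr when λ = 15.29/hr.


W = 1/(μ−λ) ⇒ μ − λ = 1/W = 1/0.141 = 7.0922
μ = λ + 1/W = 15.29 + 7.0922 = 22.3822 per hr

Final: 22.3822 /hr


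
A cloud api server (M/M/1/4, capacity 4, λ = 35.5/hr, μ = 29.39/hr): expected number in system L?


ρ = 35.5/29.39 = 1.2079
L = ρ[1 − (K+1)ρ^K + Kρ^(K+1)] / [(1−ρ)(1−ρ^(K+1))]
Numerator: 1.2079·(1 − 5·2.128703 + 4·2.571247) = 0.774832
Denominator: (-0.2079)·(-1.571247) = 0.326653
L = 0.774832/0.326653 = 2.3720

Final: 2.3720


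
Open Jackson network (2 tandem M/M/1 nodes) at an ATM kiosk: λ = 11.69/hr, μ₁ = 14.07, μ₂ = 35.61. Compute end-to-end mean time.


Each node sees arrival rate λ = 11.69/hr (tandem ⇒ throughput preserved).
W₁ = 1/(μ₁−λ) = 1/(14.07−11.69) = 0.42017 hr
W₂ = 1/(μ₂−λ) = 1/(35.61−11.69) = 0.04181 hr
W_total = W₁ + W₂ = 0.42017 + 0.04181 = 0.46197 hr

Final: 0.46197 hr


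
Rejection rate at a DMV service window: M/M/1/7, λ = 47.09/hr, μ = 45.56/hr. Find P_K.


ρ = λ/μ = 47.09/45.56 = 1.0336
P_K = (1−ρ)ρ^K/(1−ρ^(K+1)) = (-0.03358·1.260128)/(1 − 1.302446)
= -0.042318/-0.302446 = 0.139918

Final: 0.139918


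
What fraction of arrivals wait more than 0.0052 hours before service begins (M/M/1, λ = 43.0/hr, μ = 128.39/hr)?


ρ = 43.0/128.39 = 0.3349
P(Wq > t) = ρ·e^{−(μ−λ)t} = 0.3349·e^{−0.4440}
= 0.3349·0.641447 = 0.214832

Final: 0.214832


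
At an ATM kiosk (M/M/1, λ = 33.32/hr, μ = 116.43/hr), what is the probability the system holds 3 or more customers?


ρ = 33.32/116.43 = 0.2862
P(N ≥ n) = ρ^n = 0.2862^3 = 0.023438

Final: 0.023438


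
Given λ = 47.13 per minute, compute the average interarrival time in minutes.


Mean interarrival time = 1/λ = 1/47.13 minute = 0.02122 minute
In minutes: 0.02122 × 1 = 0.02122 min

Final: 0.02122 min


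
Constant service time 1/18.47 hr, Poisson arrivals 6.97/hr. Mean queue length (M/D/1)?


ρ = 6.97/18.47 = 0.3774
M/D/1: Lq = ρ²/(2(1−ρ)) = 0.1424/(2·0.6226) = 0.11436

Final: 0.11436


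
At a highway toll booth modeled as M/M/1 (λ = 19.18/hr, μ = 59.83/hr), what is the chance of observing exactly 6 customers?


ρ = 19.18/59.83 = 0.3206
P_n = (1−ρ)·ρ^n = (1 − 0.3206)·0.3206^6 = 0.6794·0.001085 = 0.0007374

Final: 0.0007374


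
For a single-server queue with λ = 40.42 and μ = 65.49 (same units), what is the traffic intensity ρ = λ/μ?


ρ = λ/μ = 40.42/65.49 = 0.6172

Final: 0.6172


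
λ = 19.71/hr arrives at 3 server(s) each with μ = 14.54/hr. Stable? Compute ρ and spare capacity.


Total capacity cμ = 3·14.54 = 43.62/hr
ρ = λ/(cμ) = 19.71/43.62 = 0.4519
Stable ⇔ ρ < 1: YES
Spare capacity = cμ − λ = 43.62 − 19.71 = 23.91/hr

Final: ρ = 0.4519; stable; margin = 23.91/hr


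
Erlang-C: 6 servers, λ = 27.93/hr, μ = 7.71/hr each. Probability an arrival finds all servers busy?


a = λ/μ = 3.6226; ρ = a/6 = 0.6038
P₀ = 0.025379 (from M/M/c formula)
C(c,a) = [a^c/(c!(1−ρ))]·P₀ = [2259.95268/(720·0.3962)]·0.025379
= 7.92155·0.025379 = 0.201039

Final: 0.201039


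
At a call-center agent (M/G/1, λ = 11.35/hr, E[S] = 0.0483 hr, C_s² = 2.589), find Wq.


ρ = λ·E[S] = 11.35·0.0483 = 0.5482
E[S²] = E[S]²(1+C_s²) = 0.0483²·(1+2.589) = 0.008373
Wq = λ·E[S²]/(2(1−ρ)) = 11.35·0.008373/(2·0.4518) = 0.10517 hr

Final: 0.10517 hr


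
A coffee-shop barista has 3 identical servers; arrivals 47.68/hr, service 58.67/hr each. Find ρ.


ρ = λ/(cμ) = 47.68/(3·58.67) = 47.68/176.01 = 0.2709

Final: 0.2709


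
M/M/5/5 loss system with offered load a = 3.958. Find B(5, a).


B(c,a) = (a^c/c!) / Σ_{k=0}^{c} a^k/k!
a^5/5! = 8.094643
Σ terms (k=0..5): 1.00000 + 3.95800 + 7.83288 + 10.33418 + 10.22567 + 8.09464 = 41.445381
B = 8.094643/41.445381 = 0.195309

Final: 0.195309


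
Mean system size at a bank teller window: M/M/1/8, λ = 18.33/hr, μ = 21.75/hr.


ρ = 18.33/21.75 = 0.8428
L = ρ[1 − (K+1)ρ^K + Kρ^(K+1)] / [(1−ρ)(1−ρ^(K+1))]
Numerator: 0.8428·(1 − 9·0.254464 + 8·0.214451) = 0.358542
Denominator: (0.1572)·(0.785549) = 0.123521
L = 0.358542/0.123521 = 2.9027

Final: 2.9027


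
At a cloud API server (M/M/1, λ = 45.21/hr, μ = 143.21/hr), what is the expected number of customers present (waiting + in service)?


ρ = λ/μ = 45.21/143.21 = 0.3157
L = ρ/(1−ρ) = 0.3157/(1 − 0.3157) = 0.3157/0.6843 = 0.4613

Final: 0.4613


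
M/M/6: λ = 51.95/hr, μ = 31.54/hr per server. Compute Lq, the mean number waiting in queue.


a = λ/μ = 1.6471; ρ = a/6 = 0.2745
P₀ = 0.192518
Lq = P₀·a^c·ρ / (c!·(1−ρ)²) = 0.192518·19.96840·0.2745/(720·0.52632)
= 0.002785

Final: 0.002785


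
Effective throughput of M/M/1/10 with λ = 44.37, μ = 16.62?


ρ = 2.6697; P_K = (1−ρ)ρ^10/(1−ρ^11) = 0.625435
λ_eff = λ(1 − P_K) = 44.37·(1 − 0.625435) = 44.37·0.374565 = 16.6194 /hr

Final: 16.6194 /hr


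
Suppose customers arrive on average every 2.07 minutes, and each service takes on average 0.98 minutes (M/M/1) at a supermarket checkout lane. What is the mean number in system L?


λ = 60/2.07 = 28.9855 /hr
μ = 60/0.98 = 61.2245 /hr
ρ = λ/μ = 28.9855/61.2245 = 0.4734
L = ρ/(1−ρ) = 0.4734/0.5266 = 0.8991

Final: 0.8991


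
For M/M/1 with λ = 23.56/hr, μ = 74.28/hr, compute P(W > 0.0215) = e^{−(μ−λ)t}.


W ~ Exponential(μ−λ) for M/M/1.
μ − λ = 74.28 − 23.56 = 50.7200
P(W > t) = e^{−(μ−λ)t} = e^{−1.0905} = 0.336055

Final: 0.336055


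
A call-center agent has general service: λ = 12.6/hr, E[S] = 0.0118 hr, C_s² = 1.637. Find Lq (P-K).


ρ = λ·E[S] = 12.6·0.0118 = 0.1487
Lq = ρ²(1+C_s²)/(2(1−ρ)) = 0.02211·(1+1.637)/(2·0.8513)
= 0.02211·2.6370/1.7026 = 0.03424

Final: 0.03424


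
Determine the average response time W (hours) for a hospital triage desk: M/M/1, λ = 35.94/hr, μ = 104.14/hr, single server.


W = 1/(μ−λ) = 1/(104.14 − 35.94) = 1/68.20 = 0.01466 hr

Final: 0.01466 hr


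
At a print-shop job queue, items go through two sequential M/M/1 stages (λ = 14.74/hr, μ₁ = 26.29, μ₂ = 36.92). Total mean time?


Each node sees arrival rate λ = 14.74/hr (tandem ⇒ throughput preserved).
W₁ = 1/(μ₁−λ) = 1/(26.29−14.74) = 0.08658 hr
W₂ = 1/(μ₂−λ) = 1/(36.92−14.74) = 0.04509 hr
W_total = W₁ + W₂ = 0.08658 + 0.04509 = 0.13167 hr

Final: 0.13167 hr


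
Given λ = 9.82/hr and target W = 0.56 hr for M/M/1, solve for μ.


W = 1/(μ−λ) ⇒ μ − λ = 1/W = 1/0.56 = 1.7857
μ = λ + 1/W = 9.82 + 1.7857 = 11.6057 per hr

Final: 11.6057 /hr


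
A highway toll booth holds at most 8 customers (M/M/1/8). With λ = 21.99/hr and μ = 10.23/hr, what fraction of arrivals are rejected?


ρ = λ/μ = 21.99/10.23 = 2.1496
P_K = (1−ρ)ρ^K/(1−ρ^(K+1)) = (-1.1496·455.823556)/(1 − 979.820137)
= -523.996581/-978.820137 = 0.535335

Final: 0.535335


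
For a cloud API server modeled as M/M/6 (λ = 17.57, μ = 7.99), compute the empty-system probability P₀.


a = λ/μ = 17.57/7.99 = 2.1990; ρ = a/c = 0.3665
Σ_{k=0}^{5} a^k/k! (terms k=0..5) = 1.00000 + 2.19900 + 2.41780 + 1.77224 + 0.97429 + 0.42849 = 8.79183
Tail: a^6/(6!(1−ρ)) = 113.07065/(720·0.6335) = 0.24790
P₀ = 1/(8.79183 + 0.24790) = 1/9.03972 = 0.110623

Final: 0.110623


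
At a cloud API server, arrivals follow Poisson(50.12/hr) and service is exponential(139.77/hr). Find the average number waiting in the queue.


ρ = 50.12/139.77 = 0.3586
Lq = ρ²/(1−ρ) = 0.1286/0.6414 = 0.2005

Final: 0.2005


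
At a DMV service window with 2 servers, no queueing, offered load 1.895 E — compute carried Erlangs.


B(2,1.895) = 0.382797 (Erlang-B)
Carried load = a(1 − B) = 1.895·(1 − 0.382797) = 1.895·0.617203 = 1.1696 E

Final: 1.1696 Erlangs


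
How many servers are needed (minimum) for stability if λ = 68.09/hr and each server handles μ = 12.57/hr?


Stability requires cμ > λ ⇔ c > λ/μ.
λ/μ = 68.09/12.57 = 5.4169
Minimum integer c = ⌊5.4169⌋ + 1 = 6
Check: 6·12.57 = 75.42 > 68.09, while 5·12.57 = 62.85 ≤ 68.09

Final: 6 servers


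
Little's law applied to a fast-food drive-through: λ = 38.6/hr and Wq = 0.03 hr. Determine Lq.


Lq = λWq = 38.6·0.03 = 1.1580

Final: 1.1580


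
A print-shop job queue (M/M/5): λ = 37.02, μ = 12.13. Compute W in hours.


a = 3.0519; ρ = 0.6104; P₀ = 0.044004
Lq = P₀·a^c·ρ/(c!(1−ρ)²) = 0.39042
Wq = Lq/λ = 0.39042/37.02 = 0.01055 hr
W = Wq + 1/μ = 0.01055 + 0.08244 = 0.09299 hr

Final: 0.09299 hr


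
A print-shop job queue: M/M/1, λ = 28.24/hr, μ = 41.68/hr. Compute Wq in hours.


ρ = 28.24/41.68 = 0.6775
Wq = ρ/(μ−λ) = 0.6775/(41.68 − 28.24) = 0.6775/13.44 = 0.05041 hr

Final: 0.05041 hr


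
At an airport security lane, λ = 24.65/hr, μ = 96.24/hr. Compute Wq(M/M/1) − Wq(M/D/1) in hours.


ρ = 24.65/96.24 = 0.2561
Wq(M/M/1) = ρ/(μ−λ) = 0.2561/71.59 = 0.003578 hr
Wq(M/D/1) = ρ/(2(μ−λ)) = 0.001789 hr
Savings = 0.003578 − 0.001789 = 0.001789 hr

Final: 0.001789 hr


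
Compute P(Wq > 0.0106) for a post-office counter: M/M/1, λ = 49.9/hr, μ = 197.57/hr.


ρ = 49.9/197.57 = 0.2526
P(Wq > t) = ρ·e^{−(μ−λ)t} = 0.2526·e^{−1.5653}
= 0.2526·0.209025 = 0.052793

Final: 0.052793


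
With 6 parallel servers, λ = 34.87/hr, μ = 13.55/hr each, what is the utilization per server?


ρ = λ/(cμ) = 34.87/(6·13.55) = 34.87/81.30 = 0.4289

Final: 0.4289


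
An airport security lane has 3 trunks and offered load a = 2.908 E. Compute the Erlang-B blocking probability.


B(c,a) = (a^c/c!) / Σ_{k=0}^{c} a^k/k!
a^3/3! = 4.098566
Σ terms (k=0..3): 1.00000 + 2.90800 + 4.22823 + 4.09857 = 12.234798
B = 4.098566/12.234798 = 0.334993

Final: 0.334993


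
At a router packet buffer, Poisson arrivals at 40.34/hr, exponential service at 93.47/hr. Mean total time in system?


W = 1/(μ−λ) = 1/(93.47 − 40.34) = 1/53.13 = 0.01882 hr

Final: 0.01882 hr


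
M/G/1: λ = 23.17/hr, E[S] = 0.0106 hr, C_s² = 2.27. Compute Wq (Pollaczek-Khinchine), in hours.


ρ = λ·E[S] = 23.17·0.0106 = 0.2456
E[S²] = E[S]²(1+C_s²) = 0.0106²·(1+2.27) = 0.0003674
Wq = λ·E[S²]/(2(1−ρ)) = 23.17·0.0003674/(2·0.7544) = 0.005642 hr

Final: 0.005642 hr


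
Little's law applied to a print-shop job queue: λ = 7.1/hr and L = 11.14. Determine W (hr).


W = L/λ = 11.14/7.1 = 1.5690 hr

Final: 1.5690 hr


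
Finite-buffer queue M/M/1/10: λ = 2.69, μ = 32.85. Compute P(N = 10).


ρ = λ/μ = 2.69/32.85 = 0.08189
P_K = (1−ρ)ρ^K/(1−ρ^(K+1)) = (0.9181·1.356e-11)/(1 − 1.110e-12)
= 1.245e-11/1.000000 = 1.245e-11

Final: 1.245e-11


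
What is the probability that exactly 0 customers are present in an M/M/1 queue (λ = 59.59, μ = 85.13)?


ρ = 59.59/85.13 = 0.7000
P_n = (1−ρ)·ρ^n = (1 − 0.7000)·0.7000^0 = 0.3000·1.000000 = 0.300012

Final: 0.300012


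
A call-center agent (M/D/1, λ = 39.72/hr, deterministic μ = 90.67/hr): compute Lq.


ρ = 39.72/90.67 = 0.4381
M/D/1: Lq = ρ²/(2(1−ρ)) = 0.1919/(2·0.5619) = 0.17076

Final: 0.17076


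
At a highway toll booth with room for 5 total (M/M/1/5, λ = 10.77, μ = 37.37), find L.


ρ = 10.77/37.37 = 0.2882
L = ρ[1 − (K+1)ρ^K + Kρ^(K+1)] / [(1−ρ)(1−ρ^(K+1))]
Numerator: 0.2882·(1 − 6·0.001988 + 5·0.0005730) = 0.285587
Denominator: (0.7118)·(0.999427) = 0.711393
L = 0.285587/0.711393 = 0.4014

Final: 0.4014


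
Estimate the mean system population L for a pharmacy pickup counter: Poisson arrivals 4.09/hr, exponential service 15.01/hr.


ρ = λ/μ = 4.09/15.01 = 0.2725
L = ρ/(1−ρ) = 0.2725/(1 − 0.2725) = 0.2725/0.7275 = 0.3745

Final: 0.3745


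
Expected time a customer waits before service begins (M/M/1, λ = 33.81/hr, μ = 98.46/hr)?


ρ = 33.81/98.46 = 0.3434
Wq = ρ/(μ−λ) = 0.3434/(98.46 − 33.81) = 0.3434/64.65 = 0.005311 hr

Final: 0.005311 hr


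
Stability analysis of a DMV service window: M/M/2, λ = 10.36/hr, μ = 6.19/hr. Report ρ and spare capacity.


Total capacity cμ = 2·6.19 = 12.38/hr
ρ = λ/(cμ) = 10.36/12.38 = 0.8368
Stable ⇔ ρ < 1: YES
Spare capacity = cμ − λ = 12.38 − 10.36 = 2.02/hr

Final: ρ = 0.8368; stable; margin = 2.02/hr


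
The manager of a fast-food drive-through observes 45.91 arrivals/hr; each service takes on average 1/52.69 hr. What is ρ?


ρ = λ/μ = 45.91/52.69 = 0.8713

Final: 0.8713


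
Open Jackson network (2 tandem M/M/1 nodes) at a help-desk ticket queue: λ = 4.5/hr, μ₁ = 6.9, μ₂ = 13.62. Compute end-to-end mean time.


Each node sees arrival rate λ = 4.5/hr (tandem ⇒ throughput preserved).
W₁ = 1/(μ₁−λ) = 1/(6.9−4.5) = 0.41667 hr
W₂ = 1/(μ₂−λ) = 1/(13.62−4.5) = 0.10965 hr
W_total = W₁ + W₂ = 0.41667 + 0.10965 = 0.52632 hr

Final: 0.52632 hr


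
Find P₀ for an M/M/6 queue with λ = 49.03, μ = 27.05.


a = λ/μ = 49.03/27.05 = 1.8126; ρ = a/c = 0.3021
Σ_{k=0}^{5} a^k/k! (terms k=0..5) = 1.00000 + 1.81257 + 1.64270 + 0.99250 + 0.44975 + 0.16304 = 6.06056
Tail: a^6/(6!(1−ρ)) = 35.46237/(720·0.6979) = 0.07057
P₀ = 1/(6.06056 + 0.07057) = 1/6.13114 = 0.163102

Final: 0.163102


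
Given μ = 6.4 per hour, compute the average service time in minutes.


Mean service time = 1/μ = 1/6.4 hour = 0.15625 hour
In minutes: 0.15625 × 60 = 9.3750 min

Final: 9.3750 min


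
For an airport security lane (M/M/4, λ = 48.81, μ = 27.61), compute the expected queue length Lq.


a = λ/μ = 1.7678; ρ = a/4 = 0.4420
P₀ = 0.167208
Lq = P₀·a^c·ρ / (c!·(1−ρ)²) = 0.167208·9.76719·0.4420/(24·0.31141)
= 0.09658

Final: 0.09658


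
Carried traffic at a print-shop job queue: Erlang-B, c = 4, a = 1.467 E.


B(4,1.467) = 0.045277 (Erlang-B)
Carried load = a(1 − B) = 1.467·(1 − 0.045277) = 1.467·0.954723 = 1.4006 E

Final: 1.4006 Erlangs


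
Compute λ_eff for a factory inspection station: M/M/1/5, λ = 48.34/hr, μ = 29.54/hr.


ρ = 1.6364; P_K = (1−ρ)ρ^5/(1−ρ^6) = 0.410277
λ_eff = λ(1 − P_K) = 48.34·(1 − 0.410277) = 48.34·0.589723 = 28.5072 /hr

Final: 28.5072 /hr


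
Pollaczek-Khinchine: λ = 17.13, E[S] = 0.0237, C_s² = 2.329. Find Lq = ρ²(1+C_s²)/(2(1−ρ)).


ρ = λ·E[S] = 17.13·0.0237 = 0.4060
Lq = ρ²(1+C_s²)/(2(1−ρ)) = 0.1648·(1+2.329)/(2·0.5940)
= 0.1648·3.3290/1.1880 = 0.46184

Final: 0.46184


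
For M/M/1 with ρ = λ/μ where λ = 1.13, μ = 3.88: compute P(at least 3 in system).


ρ = 1.13/3.88 = 0.2912
P(N ≥ n) = ρ^n = 0.2912^3 = 0.024702

Final: 0.024702


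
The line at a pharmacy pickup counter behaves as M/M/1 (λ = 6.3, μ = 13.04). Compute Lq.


ρ = 6.3/13.04 = 0.4831
Lq = ρ²/(1−ρ) = 0.2334/0.5169 = 0.4516

Final: 0.4516


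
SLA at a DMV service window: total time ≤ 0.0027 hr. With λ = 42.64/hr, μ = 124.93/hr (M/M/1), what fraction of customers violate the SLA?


W ~ Exponential(μ−λ) for M/M/1.
μ − λ = 124.93 − 42.64 = 82.2900
P(W > t) = e^{−(μ−λ)t} = e^{−0.2222} = 0.800769

Final: 0.800769


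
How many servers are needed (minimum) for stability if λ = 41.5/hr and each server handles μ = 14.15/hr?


Stability requires cμ > λ ⇔ c > λ/μ.
λ/μ = 41.5/14.15 = 2.9329
Minimum integer c = ⌊2.9329⌋ + 1 = 3
Check: 3·14.15 = 42.45 > 41.5, while 2·14.15 = 28.30 ≤ 41.5

Final: 3 servers


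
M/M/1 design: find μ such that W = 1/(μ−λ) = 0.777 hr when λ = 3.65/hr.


W = 1/(μ−λ) ⇒ μ − λ = 1/W = 1/0.777 = 1.2870
μ = λ + 1/W = 3.65 + 1.2870 = 4.9370 per hr

Final: 4.9370 /hr


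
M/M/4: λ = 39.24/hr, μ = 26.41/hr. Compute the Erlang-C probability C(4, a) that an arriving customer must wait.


a = λ/μ = 1.4858; ρ = a/4 = 0.3715
P₀ = 0.224248 (from M/M/c formula)
C(c,a) = [a^c/(c!(1−ρ))]·P₀ = [4.87352/(24·0.6285)]·0.224248
= 0.32307·0.224248 = 0.072447

Final: 0.072447


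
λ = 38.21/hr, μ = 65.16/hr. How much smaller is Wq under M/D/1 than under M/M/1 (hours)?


ρ = 38.21/65.16 = 0.5864
Wq(M/M/1) = ρ/(μ−λ) = 0.5864/26.95 = 0.02176 hr
Wq(M/D/1) = ρ/(2(μ−λ)) = 0.01088 hr
Savings = 0.02176 − 0.01088 = 0.01088 hr

Final: 0.01088 hr


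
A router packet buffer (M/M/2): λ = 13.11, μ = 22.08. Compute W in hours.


a = 0.5938; ρ = 0.2969; P₀ = 0.542169
Lq = P₀·a^c·ρ/(c!(1−ρ)²) = 0.05739
Wq = Lq/λ = 0.05739/13.11 = 0.004377 hr
W = Wq + 1/μ = 0.004377 + 0.04529 = 0.04967 hr

Final: 0.04967 hr


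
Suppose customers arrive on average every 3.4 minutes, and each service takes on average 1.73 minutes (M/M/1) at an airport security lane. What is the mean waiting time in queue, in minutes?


λ = 60/3.4 = 17.6471 /hr
μ = 60/1.73 = 34.6821 /hr
ρ = λ/μ = 17.6471/34.6821 = 0.5088
Wq = ρ/(μ−λ) = 0.5088/(34.6821−17.6471) = 0.02987 hr
In minutes: 0.02987·60 = 1.792 min

Final: 1.792 min


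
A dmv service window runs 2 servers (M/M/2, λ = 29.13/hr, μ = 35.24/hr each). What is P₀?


a = λ/μ = 29.13/35.24 = 0.8266; ρ = a/c = 0.4133
Σ_{k=0}^{1} a^k/k! (terms k=0..1) = 1.00000 + 0.82662 = 1.82662
Tail: a^2/(2!(1−ρ)) = 0.68330/(2·0.5867) = 0.58233
P₀ = 1/(1.82662 + 0.58233) = 1/2.40895 = 0.415119

Final: 0.415119


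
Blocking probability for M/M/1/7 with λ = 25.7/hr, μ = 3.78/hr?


ρ = λ/μ = 25.7/3.78 = 6.7989
P_K = (1−ρ)ρ^K/(1−ρ^(K+1)) = (-5.7989·671566.871932)/(1 − 4565944.076365)
= -3894377.204433/-4565943.076365 = 0.852918

Final: 0.852918


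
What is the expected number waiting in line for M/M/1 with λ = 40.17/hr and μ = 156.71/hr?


ρ = 40.17/156.71 = 0.2563
Lq = ρ²/(1−ρ) = 0.06571/0.7437 = 0.08836

Final: 0.08836


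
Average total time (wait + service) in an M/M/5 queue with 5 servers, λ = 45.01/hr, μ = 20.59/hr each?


a = 2.1860; ρ = 0.4372; P₀ = 0.111025
Lq = P₀·a^c·ρ/(c!(1−ρ)²) = 0.06375
Wq = Lq/λ = 0.06375/45.01 = 0.001416 hr
W = Wq + 1/μ = 0.001416 + 0.04857 = 0.04998 hr

Final: 0.04998 hr


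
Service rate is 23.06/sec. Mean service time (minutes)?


Mean service time = 1/μ = 1/23.06 second = 0.04337 second
In minutes: 0.04337 × 0.0166667 = 0.0007228 min

Final: 0.0007228 min


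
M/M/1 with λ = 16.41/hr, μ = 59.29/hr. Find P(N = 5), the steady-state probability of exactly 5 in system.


ρ = 16.41/59.29 = 0.2768
P_n = (1−ρ)·ρ^n = (1 − 0.2768)·0.2768^5 = 0.7232·0.001624 = 0.001175

Final: 0.001175


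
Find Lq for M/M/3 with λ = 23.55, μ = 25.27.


a = λ/μ = 0.9319; ρ = a/3 = 0.3106
P₀ = 0.390339
Lq = P₀·a^c·ρ / (c!·(1−ρ)²) = 0.390339·0.80939·0.3106/(6·0.47521)
= 0.03442

Final: 0.03442


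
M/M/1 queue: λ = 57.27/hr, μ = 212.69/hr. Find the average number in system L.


ρ = λ/μ = 57.27/212.69 = 0.2693
L = ρ/(1−ρ) = 0.2693/(1 − 0.2693) = 0.2693/0.7307 = 0.3685

Final: 0.3685


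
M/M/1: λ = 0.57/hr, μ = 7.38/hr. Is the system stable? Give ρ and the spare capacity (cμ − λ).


Total capacity cμ = 1·7.38 = 7.38/hr
ρ = λ/(cμ) = 0.57/7.38 = 0.07724
Stable ⇔ ρ < 1: YES
Spare capacity = cμ − λ = 7.38 − 0.57 = 6.81/hr

Final: ρ = 0.07724; stable; margin = 6.81/hr


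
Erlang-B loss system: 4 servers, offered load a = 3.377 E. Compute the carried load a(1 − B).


B(4,3.377) = 0.247252 (Erlang-B)
Carried load = a(1 − B) = 3.377·(1 − 0.247252) = 3.377·0.752748 = 2.5420 E

Final: 2.5420 Erlangs


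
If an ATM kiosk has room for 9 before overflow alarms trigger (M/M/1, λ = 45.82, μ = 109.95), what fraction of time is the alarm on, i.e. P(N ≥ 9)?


ρ = 45.82/109.95 = 0.4167
P(N ≥ n) = ρ^n = 0.4167^9 = 0.0003791

Final: 0.0003791


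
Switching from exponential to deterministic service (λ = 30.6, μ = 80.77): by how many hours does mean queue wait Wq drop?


ρ = 30.6/80.77 = 0.3789
Wq(M/M/1) = ρ/(μ−λ) = 0.3789/50.17 = 0.007551 hr
Wq(M/D/1) = ρ/(2(μ−λ)) = 0.003776 hr
Savings = 0.007551 − 0.003776 = 0.003776 hr

Final: 0.003776 hr
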